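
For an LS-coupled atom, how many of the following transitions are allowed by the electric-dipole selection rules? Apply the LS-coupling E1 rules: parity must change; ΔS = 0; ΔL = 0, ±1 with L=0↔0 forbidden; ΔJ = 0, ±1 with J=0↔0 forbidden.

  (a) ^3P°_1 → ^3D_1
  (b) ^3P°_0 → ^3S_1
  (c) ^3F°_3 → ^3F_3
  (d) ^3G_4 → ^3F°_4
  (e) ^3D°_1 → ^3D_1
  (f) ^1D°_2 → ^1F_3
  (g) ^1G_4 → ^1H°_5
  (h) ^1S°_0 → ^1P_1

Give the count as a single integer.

8

(a) allowed
(b) allowed
(c) allowed
(d) allowed
(e) allowed
(f) allowed
(g) allowed
(h) allowed
Total allowed: 8 of 8.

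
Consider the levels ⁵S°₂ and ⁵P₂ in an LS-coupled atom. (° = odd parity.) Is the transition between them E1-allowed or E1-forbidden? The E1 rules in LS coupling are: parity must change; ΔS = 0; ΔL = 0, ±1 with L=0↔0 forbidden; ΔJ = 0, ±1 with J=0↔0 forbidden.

allowed

Reading off the term symbols: S 2→2, L 0→1, J 2→2, parity odd→even.
Parity must change: odd → even — satisfied.
ΔS = 0: S: 2 → 2 — satisfied.
ΔL = 0, ±1 (not L=0↔0): L: 0 → 1, ΔL = +1 — satisfied.
ΔJ = 0, ±1 (not J=0↔0): J: 2 → 2, ΔJ = +0 — satisfied.
All four E1 rules are satisfied.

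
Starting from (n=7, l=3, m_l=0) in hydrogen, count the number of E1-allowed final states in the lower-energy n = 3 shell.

3

E1 requires Δl = ±1, so l_f ∈ {2, 4}; with 0 ≤ l_f ≤ n_f−1 = 2, the allowed l_f values are {2}.
For l_f = 2: m_f ∈ {m_i−1, m_i, m_i+1} ∩ [−2, 2] = {-1, 0, 1} → 3 states.
Total: 3.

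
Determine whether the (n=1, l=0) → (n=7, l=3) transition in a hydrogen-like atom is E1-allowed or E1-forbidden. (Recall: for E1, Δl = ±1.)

forbidden

l: 0 → 3 (Δl = +3). Δl = ±1 fails.
The transition is electric-dipole forbidden.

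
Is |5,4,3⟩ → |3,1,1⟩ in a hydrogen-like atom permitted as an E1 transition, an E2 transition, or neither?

Δl = 1 − 4 = -3; l_i + l_f = 5.
Δm_l = -2.
E1 (Δl = ±1, |Δm_l| ≤ 1): not satisfied.
E2 (Δl = 0,±2, l_i+l_f ≥ 2, |Δm_l| ≤ 2): not satisfied.

neither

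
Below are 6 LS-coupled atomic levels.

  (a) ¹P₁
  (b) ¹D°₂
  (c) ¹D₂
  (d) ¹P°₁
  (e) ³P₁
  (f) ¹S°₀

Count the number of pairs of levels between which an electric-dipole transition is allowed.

5

(a)–(b): allowed.
(a)–(c): forbidden (parity).
(a)–(d): allowed.
(a)–(e): forbidden (parity, ΔS).
(a)–(f): allowed.
(b)–(c): allowed.
(b)–(d): forbidden (parity).
(b)–(e): forbidden (ΔS).
(b)–(f): forbidden (parity, ΔL, ΔJ).
(c)–(d): allowed.
(c)–(e): forbidden (parity, ΔS).
(c)–(f): forbidden (ΔL, ΔJ).
(d)–(e): forbidden (ΔS).
(d)–(f): forbidden (parity).
(e)–(f): forbidden (ΔS).
Allowed pairs: 5 of 15.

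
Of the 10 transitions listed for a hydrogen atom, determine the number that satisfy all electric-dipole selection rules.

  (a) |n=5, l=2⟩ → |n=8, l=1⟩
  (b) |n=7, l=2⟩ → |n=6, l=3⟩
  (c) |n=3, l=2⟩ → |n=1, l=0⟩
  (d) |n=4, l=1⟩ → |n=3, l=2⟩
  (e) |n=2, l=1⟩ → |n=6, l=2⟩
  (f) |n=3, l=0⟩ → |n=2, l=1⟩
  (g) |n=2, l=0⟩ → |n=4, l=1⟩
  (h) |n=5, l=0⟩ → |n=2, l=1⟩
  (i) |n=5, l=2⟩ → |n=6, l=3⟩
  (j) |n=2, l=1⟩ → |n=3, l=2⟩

9

(a) allowed
(b) allowed
(c) forbidden — Δl = -2 (E1 requires Δl = ±1)
(d) allowed
(e) allowed
(f) allowed
(g) allowed
(h) allowed
(i) allowed
(j) allowed
Total allowed: 9 of 10.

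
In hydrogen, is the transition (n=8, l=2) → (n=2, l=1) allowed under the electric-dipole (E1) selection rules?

l: 2 → 1 (Δl = -1). Δl = ±1 satisfied.
All E1 selection rules are satisfied.

allowed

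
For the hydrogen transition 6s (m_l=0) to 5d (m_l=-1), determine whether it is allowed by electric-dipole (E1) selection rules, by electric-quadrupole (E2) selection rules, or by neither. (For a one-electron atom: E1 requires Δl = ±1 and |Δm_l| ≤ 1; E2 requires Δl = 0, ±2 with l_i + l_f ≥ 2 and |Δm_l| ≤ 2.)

E2

Δl = 2 − 0 = +2; l_i + l_f = 2.
Δm_l = -1.
E1 (Δl = ±1, |Δm_l| ≤ 1): not satisfied.
E2 (Δl = 0,±2, l_i+l_f ≥ 2, |Δm_l| ≤ 2): satisfied.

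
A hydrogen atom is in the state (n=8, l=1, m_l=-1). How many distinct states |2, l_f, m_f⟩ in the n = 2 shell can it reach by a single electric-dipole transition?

1

E1 requires Δl = ±1, so l_f ∈ {0, 2}; with 0 ≤ l_f ≤ n_f−1 = 1, the allowed l_f values are {0}.
For l_f = 0: m_f ∈ {m_i−1, m_i, m_i+1} ∩ [−0, 0] = {0} → 1 state.
Total: 1.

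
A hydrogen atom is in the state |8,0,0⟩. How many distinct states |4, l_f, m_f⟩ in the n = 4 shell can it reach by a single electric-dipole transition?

3

E1 requires Δl = ±1, so l_f ∈ {-1, 1}; with 0 ≤ l_f ≤ n_f−1 = 3, the allowed l_f values are {1}.
For l_f = 1: m_f ∈ {m_i−1, m_i, m_i+1} ∩ [−1, 1] = {-1, 0, 1} → 3 states.
Total: 3.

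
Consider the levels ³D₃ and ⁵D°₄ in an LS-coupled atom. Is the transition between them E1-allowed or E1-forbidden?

Initial level: S=1, L=2, J=3, parity even. Final level: S=2, L=2, J=4, parity odd.
Parity must change: even → odd — passes.
ΔS = 0: S: 1 → 2 — fails.
ΔL = 0, ±1 (not L=0↔0): L: 2 → 2, ΔL = +0 — passes.
ΔJ = 0, ±1 (not J=0↔0): J: 3 → 4, ΔJ = +1 — passes.
Rule(s) violated: ΔS.

forbidden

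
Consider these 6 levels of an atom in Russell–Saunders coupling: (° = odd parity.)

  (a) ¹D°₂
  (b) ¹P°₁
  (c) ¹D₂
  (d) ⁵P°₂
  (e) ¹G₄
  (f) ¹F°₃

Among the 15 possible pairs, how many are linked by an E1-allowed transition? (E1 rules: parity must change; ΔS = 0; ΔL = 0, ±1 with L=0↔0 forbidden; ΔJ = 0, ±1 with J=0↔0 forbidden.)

4

(a)–(b): forbidden (parity).
(a)–(c): allowed.
(a)–(d): forbidden (parity, ΔS).
(a)–(e): forbidden (ΔL, ΔJ).
(a)–(f): forbidden (parity).
(b)–(c): allowed.
(b)–(d): forbidden (parity, ΔS).
(b)–(e): forbidden (ΔL, ΔJ).
(b)–(f): forbidden (parity, ΔL, ΔJ).
(c)–(d): forbidden (ΔS).
(c)–(e): forbidden (parity, ΔL, ΔJ).
(c)–(f): allowed.
(d)–(e): forbidden (ΔS, ΔL, ΔJ).
(d)–(f): forbidden (parity, ΔS, ΔL).
(e)–(f): allowed.
Allowed pairs: 4 of 15.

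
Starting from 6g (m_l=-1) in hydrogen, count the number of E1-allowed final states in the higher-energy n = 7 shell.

6

E1 requires Δl = ±1, so l_f ∈ {3, 5}; with 0 ≤ l_f ≤ n_f−1 = 6, the allowed l_f values are {3, 5}.
For l_f = 3: m_f ∈ {m_i−1, m_i, m_i+1} ∩ [−3, 3] = {-2, -1, 0} → 3 states.
For l_f = 5: m_f ∈ {m_i−1, m_i, m_i+1} ∩ [−5, 5] = {-2, -1, 0} → 3 states.
Total: 6.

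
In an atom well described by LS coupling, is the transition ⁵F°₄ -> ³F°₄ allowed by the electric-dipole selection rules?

Initial level: S=2, L=3, J=4, parity odd. Final level: S=1, L=3, J=4, parity odd.
Parity must change: odd → odd — violated.
ΔS = 0: S: 2 → 1 — violated.
ΔL = 0, ±1 (not L=0↔0): L: 3 → 3, ΔL = +0 — satisfied.
ΔJ = 0, ±1 (not J=0↔0): J: 4 → 4, ΔJ = +0 — satisfied.
Rule(s) violated: parity, ΔS.

forbidden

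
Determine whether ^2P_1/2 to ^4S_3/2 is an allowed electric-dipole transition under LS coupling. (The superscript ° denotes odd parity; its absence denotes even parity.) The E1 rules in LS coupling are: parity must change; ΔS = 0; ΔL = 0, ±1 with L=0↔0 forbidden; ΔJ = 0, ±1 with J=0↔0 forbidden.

forbidden

Parity must change: even → even — fails.
ΔS = 0: S: 1/2 → 3/2 — fails.
ΔL = 0, ±1 (not L=0↔0): L: 1 → 0, ΔL = -1 — passes.
ΔJ = 0, ±1 (not J=0↔0): J: 1/2 → 3/2, ΔJ = +1 — passes.
Rule(s) violated: parity, ΔS.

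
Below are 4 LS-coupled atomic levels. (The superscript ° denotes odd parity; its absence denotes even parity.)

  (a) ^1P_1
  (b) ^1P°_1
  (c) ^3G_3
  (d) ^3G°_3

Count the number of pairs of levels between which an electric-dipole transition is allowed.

2

(a)–(b): allowed.
(a)–(c): forbidden (parity, ΔS, ΔL, ΔJ).
(a)–(d): forbidden (ΔS, ΔL, ΔJ).
(b)–(c): forbidden (ΔS, ΔL, ΔJ).
(b)–(d): forbidden (parity, ΔS, ΔL, ΔJ).
(c)–(d): allowed.
Allowed pairs: 2 of 6.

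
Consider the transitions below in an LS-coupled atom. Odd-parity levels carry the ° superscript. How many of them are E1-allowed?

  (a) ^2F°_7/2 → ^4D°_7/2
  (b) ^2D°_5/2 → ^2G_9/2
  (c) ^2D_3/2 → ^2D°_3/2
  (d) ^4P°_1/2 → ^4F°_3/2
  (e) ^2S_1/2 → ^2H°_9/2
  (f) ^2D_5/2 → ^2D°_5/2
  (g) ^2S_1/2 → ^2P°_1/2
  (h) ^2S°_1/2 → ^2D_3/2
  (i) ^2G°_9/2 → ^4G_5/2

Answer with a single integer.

(a) forbidden (parity, ΔS fail)
(b) forbidden (ΔL, ΔJ fail)
(c) allowed
(d) forbidden (parity, ΔL fail)
(e) forbidden (ΔL, ΔJ fail)
(f) allowed
(g) allowed
(h) forbidden (ΔL fails)
(i) forbidden (ΔS, ΔJ fail)
Total allowed: 3 of 9.

3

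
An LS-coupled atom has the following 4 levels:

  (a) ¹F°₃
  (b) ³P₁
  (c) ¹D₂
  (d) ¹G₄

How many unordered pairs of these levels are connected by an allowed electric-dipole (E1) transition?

2

(a)–(b): forbidden (ΔS, ΔL, ΔJ).
(a)–(c): allowed.
(a)–(d): allowed.
(b)–(c): forbidden (parity, ΔS).
(b)–(d): forbidden (parity, ΔS, ΔL, ΔJ).
(c)–(d): forbidden (parity, ΔL, ΔJ).
Allowed pairs: 2 of 6.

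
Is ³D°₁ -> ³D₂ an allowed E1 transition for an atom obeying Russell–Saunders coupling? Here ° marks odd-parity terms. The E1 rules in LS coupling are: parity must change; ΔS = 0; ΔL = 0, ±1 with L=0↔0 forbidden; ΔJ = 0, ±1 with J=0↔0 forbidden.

allowed

Reading off the term symbols: S 1→1, L 2→2, J 1→2, parity odd→even.
Parity must change: odd → even — passes.
ΔS = 0: S: 1 → 1 — passes.
ΔL = 0, ±1 (not L=0↔0): L: 2 → 2, ΔL = +0 — passes.
ΔJ = 0, ±1 (not J=0↔0): J: 1 → 2, ΔJ = +1 — passes.
All four E1 rules are satisfied.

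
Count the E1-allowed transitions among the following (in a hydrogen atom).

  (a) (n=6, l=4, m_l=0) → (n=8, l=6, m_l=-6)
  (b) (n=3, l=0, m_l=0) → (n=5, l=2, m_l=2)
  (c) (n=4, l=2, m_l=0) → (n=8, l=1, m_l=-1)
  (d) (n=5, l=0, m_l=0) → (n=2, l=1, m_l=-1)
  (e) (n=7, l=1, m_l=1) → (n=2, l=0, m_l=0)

3

(a) forbidden — Δl = +2 (E1 requires Δl = ±1); Δm_l = -6 (E1 requires Δm_l = 0, ±1)
(b) forbidden — Δl = +2 (E1 requires Δl = ±1); Δm_l = +2 (E1 requires Δm_l = 0, ±1)
(c) allowed
(d) allowed
(e) allowed
Total allowed: 3 of 5.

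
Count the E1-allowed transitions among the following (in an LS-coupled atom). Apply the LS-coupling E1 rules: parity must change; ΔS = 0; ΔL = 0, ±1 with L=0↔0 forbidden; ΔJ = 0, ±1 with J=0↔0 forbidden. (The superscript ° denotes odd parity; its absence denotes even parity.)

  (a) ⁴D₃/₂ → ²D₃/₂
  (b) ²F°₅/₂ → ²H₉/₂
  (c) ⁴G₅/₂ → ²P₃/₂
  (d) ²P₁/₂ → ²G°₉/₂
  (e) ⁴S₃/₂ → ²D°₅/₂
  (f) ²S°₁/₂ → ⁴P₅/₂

0

(a) forbidden (parity, ΔS fail)
(b) forbidden (ΔL, ΔJ fail)
(c) forbidden (parity, ΔS, ΔL fail)
(d) forbidden (ΔL, ΔJ fail)
(e) forbidden (ΔS, ΔL fail)
(f) forbidden (ΔS, ΔJ fail)
Total allowed: 0 of 6.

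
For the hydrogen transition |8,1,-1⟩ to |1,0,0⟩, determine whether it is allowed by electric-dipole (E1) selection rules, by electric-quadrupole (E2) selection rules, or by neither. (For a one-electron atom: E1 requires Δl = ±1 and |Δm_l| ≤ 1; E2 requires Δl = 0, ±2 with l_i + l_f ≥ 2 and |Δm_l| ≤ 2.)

Δl = 0 − 1 = -1; l_i + l_f = 1.
Δm_l = +1.
E1 (Δl = ±1, |Δm_l| ≤ 1): satisfied.
E2 (Δl = 0,±2, l_i+l_f ≥ 2, |Δm_l| ≤ 2): not satisfied.

E1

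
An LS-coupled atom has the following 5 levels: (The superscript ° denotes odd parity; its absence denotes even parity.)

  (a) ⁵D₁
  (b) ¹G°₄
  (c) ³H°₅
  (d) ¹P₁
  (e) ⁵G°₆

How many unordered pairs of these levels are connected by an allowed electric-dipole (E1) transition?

(a)–(b): forbidden (ΔS, ΔL, ΔJ).
(a)–(c): forbidden (ΔS, ΔL, ΔJ).
(a)–(d): forbidden (parity, ΔS).
(a)–(e): forbidden (ΔL, ΔJ).
(b)–(c): forbidden (parity, ΔS).
(b)–(d): forbidden (ΔL, ΔJ).
(b)–(e): forbidden (parity, ΔS, ΔJ).
(c)–(d): forbidden (ΔS, ΔL, ΔJ).
(c)–(e): forbidden (parity, ΔS).
(d)–(e): forbidden (ΔS, ΔL, ΔJ).
Allowed pairs: 0 of 10.

0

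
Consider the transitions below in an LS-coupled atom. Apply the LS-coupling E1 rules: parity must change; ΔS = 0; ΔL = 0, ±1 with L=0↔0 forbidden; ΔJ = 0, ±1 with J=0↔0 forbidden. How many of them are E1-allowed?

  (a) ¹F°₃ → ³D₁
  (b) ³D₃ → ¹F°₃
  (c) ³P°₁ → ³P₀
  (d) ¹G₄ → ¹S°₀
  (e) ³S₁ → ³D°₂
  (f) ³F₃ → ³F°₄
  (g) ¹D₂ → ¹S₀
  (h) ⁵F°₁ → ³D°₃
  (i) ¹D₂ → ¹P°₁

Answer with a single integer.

(a) forbidden (ΔS, ΔJ fail)
(b) forbidden (ΔS fails)
(c) allowed
(d) forbidden (ΔL, ΔJ fail)
(e) forbidden (ΔL fails)
(f) allowed
(g) forbidden (parity, ΔL, ΔJ fail)
(h) forbidden (parity, ΔS, ΔJ fail)
(i) allowed
Total allowed: 3 of 9.

3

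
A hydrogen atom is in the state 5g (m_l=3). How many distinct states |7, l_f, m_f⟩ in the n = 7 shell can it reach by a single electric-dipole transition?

5

E1 requires Δl = ±1, so l_f ∈ {3, 5}; with 0 ≤ l_f ≤ n_f−1 = 6, the allowed l_f values are {3, 5}.
For l_f = 3: m_f ∈ {m_i−1, m_i, m_i+1} ∩ [−3, 3] = {2, 3} → 2 states.
For l_f = 5: m_f ∈ {m_i−1, m_i, m_i+1} ∩ [−5, 5] = {2, 3, 4} → 3 states.
Total: 5.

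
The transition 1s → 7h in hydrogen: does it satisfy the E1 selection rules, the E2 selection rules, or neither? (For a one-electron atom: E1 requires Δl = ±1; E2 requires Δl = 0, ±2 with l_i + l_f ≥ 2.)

Δl = 5 − 0 = +5; l_i + l_f = 5.
E1 (Δl = ±1): not satisfied.
E2 (Δl = 0,±2, l_i+l_f ≥ 2): not satisfied.

neither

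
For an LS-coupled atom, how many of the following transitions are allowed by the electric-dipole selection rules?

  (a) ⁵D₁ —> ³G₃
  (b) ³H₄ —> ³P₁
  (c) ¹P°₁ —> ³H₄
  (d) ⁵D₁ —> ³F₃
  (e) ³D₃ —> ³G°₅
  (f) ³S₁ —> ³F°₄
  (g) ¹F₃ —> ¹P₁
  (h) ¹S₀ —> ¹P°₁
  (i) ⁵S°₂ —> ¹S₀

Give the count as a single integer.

1

(a) forbidden (parity, ΔS, ΔL, ΔJ fail)
(b) forbidden (parity, ΔL, ΔJ fail)
(c) forbidden (ΔS, ΔL, ΔJ fail)
(d) forbidden (parity, ΔS, ΔJ fail)
(e) forbidden (ΔL, ΔJ fail)
(f) forbidden (ΔL, ΔJ fail)
(g) forbidden (parity, ΔL, ΔJ fail)
(h) allowed
(i) forbidden (ΔS, ΔL, ΔJ fail)
Total allowed: 1 of 9.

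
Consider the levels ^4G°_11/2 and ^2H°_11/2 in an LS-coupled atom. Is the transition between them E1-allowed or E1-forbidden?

Parity must change: odd → odd — violated.
ΔS = 0: S: 3/2 → 1/2 — violated.
ΔL = 0, ±1 (not L=0↔0): L: 4 → 5, ΔL = +1 — satisfied.
ΔJ = 0, ±1 (not J=0↔0): J: 11/2 → 11/2, ΔJ = +0 — satisfied.
Rule(s) violated: parity, ΔS.

forbidden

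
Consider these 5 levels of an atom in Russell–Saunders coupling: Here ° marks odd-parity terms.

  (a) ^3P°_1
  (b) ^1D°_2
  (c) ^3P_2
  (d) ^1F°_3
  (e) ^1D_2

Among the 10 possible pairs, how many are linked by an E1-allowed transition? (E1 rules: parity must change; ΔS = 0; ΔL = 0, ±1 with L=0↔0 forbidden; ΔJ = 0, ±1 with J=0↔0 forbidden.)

(a)–(b): forbidden (parity, ΔS).
(a)–(c): allowed.
(a)–(d): forbidden (parity, ΔS, ΔL, ΔJ).
(a)–(e): forbidden (ΔS).
(b)–(c): forbidden (ΔS).
(b)–(d): forbidden (parity).
(b)–(e): allowed.
(c)–(d): forbidden (ΔS, ΔL).
(c)–(e): forbidden (parity, ΔS).
(d)–(e): allowed.
Allowed pairs: 3 of 10.

3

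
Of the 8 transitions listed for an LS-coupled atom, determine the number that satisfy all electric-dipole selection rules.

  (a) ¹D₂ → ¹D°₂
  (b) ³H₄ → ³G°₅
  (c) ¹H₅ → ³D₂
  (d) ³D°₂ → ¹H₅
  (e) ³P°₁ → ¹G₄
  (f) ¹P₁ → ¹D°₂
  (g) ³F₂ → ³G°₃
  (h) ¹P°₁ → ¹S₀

5

(a) allowed
(b) allowed
(c) forbidden (parity, ΔS, ΔL, ΔJ fail)
(d) forbidden (ΔS, ΔL, ΔJ fail)
(e) forbidden (ΔS, ΔL, ΔJ fail)
(f) allowed
(g) allowed
(h) allowed
Total allowed: 5 of 8.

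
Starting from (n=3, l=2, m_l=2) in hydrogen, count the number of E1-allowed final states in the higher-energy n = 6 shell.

4

E1 requires Δl = ±1, so l_f ∈ {1, 3}; with 0 ≤ l_f ≤ n_f−1 = 5, the allowed l_f values are {1, 3}.
For l_f = 1: m_f ∈ {m_i−1, m_i, m_i+1} ∩ [−1, 1] = {1} → 1 state.
For l_f = 3: m_f ∈ {m_i−1, m_i, m_i+1} ∩ [−3, 3] = {1, 2, 3} → 3 states.
Total: 4.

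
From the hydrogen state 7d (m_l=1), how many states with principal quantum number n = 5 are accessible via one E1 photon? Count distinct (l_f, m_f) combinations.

E1 requires Δl = ±1, so l_f ∈ {1, 3}; with 0 ≤ l_f ≤ n_f−1 = 4, the allowed l_f values are {1, 3}.
For l_f = 1: m_f ∈ {m_i−1, m_i, m_i+1} ∩ [−1, 1] = {0, 1} → 2 states.
For l_f = 3: m_f ∈ {m_i−1, m_i, m_i+1} ∩ [−3, 3] = {0, 1, 2} → 3 states.
Total: 5.

5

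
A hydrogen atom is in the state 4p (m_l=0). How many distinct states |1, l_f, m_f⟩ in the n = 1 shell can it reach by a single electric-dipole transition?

E1 requires Δl = ±1, so l_f ∈ {0, 2}; with 0 ≤ l_f ≤ n_f−1 = 0, the allowed l_f values are {0}.
For l_f = 0: m_f ∈ {m_i−1, m_i, m_i+1} ∩ [−0, 0] = {0} → 1 state.
Total: 1.

1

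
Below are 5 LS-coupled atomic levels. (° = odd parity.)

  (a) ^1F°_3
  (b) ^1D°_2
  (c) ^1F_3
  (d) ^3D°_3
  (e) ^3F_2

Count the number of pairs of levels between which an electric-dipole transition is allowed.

3

(a)–(b): forbidden (parity).
(a)–(c): allowed.
(a)–(d): forbidden (parity, ΔS).
(a)–(e): forbidden (ΔS).
(b)–(c): allowed.
(b)–(d): forbidden (parity, ΔS).
(b)–(e): forbidden (ΔS).
(c)–(d): forbidden (ΔS).
(c)–(e): forbidden (parity, ΔS).
(d)–(e): allowed.
Allowed pairs: 3 of 10.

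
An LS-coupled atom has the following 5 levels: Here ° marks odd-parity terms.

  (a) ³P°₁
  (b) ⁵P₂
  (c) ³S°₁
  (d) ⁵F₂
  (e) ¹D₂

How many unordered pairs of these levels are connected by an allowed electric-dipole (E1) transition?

(a)–(b): forbidden (ΔS).
(a)–(c): forbidden (parity).
(a)–(d): forbidden (ΔS, ΔL).
(a)–(e): forbidden (ΔS).
(b)–(c): forbidden (ΔS).
(b)–(d): forbidden (parity, ΔL).
(b)–(e): forbidden (parity, ΔS).
(c)–(d): forbidden (ΔS, ΔL).
(c)–(e): forbidden (ΔS, ΔL).
(d)–(e): forbidden (parity, ΔS).
Allowed pairs: 0 of 10.

0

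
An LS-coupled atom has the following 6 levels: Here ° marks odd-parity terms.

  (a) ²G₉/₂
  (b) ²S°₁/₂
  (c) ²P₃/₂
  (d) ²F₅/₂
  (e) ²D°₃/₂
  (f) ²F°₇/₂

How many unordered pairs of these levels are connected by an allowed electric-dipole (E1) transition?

5

(a)–(b): forbidden (ΔL, ΔJ).
(a)–(c): forbidden (parity, ΔL, ΔJ).
(a)–(d): forbidden (parity, ΔJ).
(a)–(e): forbidden (ΔL, ΔJ).
(a)–(f): allowed.
(b)–(c): allowed.
(b)–(d): forbidden (ΔL, ΔJ).
(b)–(e): forbidden (parity, ΔL).
(b)–(f): forbidden (parity, ΔL, ΔJ).
(c)–(d): forbidden (parity, ΔL).
(c)–(e): allowed.
(c)–(f): forbidden (ΔL, ΔJ).
(d)–(e): allowed.
(d)–(f): allowed.
(e)–(f): forbidden (parity, ΔJ).
Allowed pairs: 5 of 15.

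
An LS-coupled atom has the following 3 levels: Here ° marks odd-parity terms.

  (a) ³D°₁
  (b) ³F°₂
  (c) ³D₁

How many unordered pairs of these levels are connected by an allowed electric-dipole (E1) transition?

(a)–(b): forbidden (parity).
(a)–(c): allowed.
(b)–(c): allowed.
Allowed pairs: 2 of 3.

2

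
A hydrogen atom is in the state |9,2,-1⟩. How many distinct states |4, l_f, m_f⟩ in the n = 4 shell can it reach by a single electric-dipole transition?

E1 requires Δl = ±1, so l_f ∈ {1, 3}; with 0 ≤ l_f ≤ n_f−1 = 3, the allowed l_f values are {1, 3}.
For l_f = 1: m_f ∈ {m_i−1, m_i, m_i+1} ∩ [−1, 1] = {-1, 0} → 2 states.
For l_f = 3: m_f ∈ {m_i−1, m_i, m_i+1} ∩ [−3, 3] = {-2, -1, 0} → 3 states.
Total: 5.

5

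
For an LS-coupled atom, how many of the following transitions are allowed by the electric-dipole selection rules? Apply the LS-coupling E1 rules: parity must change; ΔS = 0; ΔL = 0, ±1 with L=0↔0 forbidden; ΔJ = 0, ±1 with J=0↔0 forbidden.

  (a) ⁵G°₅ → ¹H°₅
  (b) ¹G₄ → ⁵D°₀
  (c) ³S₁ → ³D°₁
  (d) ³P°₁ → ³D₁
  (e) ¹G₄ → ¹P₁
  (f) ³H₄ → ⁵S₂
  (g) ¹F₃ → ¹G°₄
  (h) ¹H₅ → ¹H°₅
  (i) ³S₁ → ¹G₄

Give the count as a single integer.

(a) forbidden (parity, ΔS fail)
(b) forbidden (ΔS, ΔL, ΔJ fail)
(c) forbidden (ΔL fails)
(d) allowed
(e) forbidden (parity, ΔL, ΔJ fail)
(f) forbidden (parity, ΔS, ΔL, ΔJ fail)
(g) allowed
(h) allowed
(i) forbidden (parity, ΔS, ΔL, ΔJ fail)
Total allowed: 3 of 9.

3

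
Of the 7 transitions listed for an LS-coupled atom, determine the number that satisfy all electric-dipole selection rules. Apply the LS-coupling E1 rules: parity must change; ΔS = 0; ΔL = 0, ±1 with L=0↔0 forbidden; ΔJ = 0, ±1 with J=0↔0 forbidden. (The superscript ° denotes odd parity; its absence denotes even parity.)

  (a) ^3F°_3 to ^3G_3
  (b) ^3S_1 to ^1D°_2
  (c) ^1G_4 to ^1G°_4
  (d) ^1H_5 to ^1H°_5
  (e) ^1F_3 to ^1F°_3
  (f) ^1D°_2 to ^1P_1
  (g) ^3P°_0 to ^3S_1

(a) allowed
(b) forbidden (ΔS, ΔL fail)
(c) allowed
(d) allowed
(e) allowed
(f) allowed
(g) allowed
Total allowed: 6 of 7.

6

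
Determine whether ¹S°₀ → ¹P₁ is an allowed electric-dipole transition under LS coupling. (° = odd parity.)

allowed

Parity must change: odd → even — passes.
ΔJ = 0, ±1 (not J=0↔0): J: 0 → 1, ΔJ = +1 — passes.
ΔL = 0, ±1 (not L=0↔0): L: 0 → 1, ΔL = +1 — passes.
ΔS = 0: S: 0 → 0 — passes.
All four E1 rules are satisfied.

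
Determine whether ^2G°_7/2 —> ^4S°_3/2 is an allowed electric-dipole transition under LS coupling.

forbidden

Reading off the term symbols: S 1/2→3/2, L 4→0, J 7/2→3/2, parity odd→odd.
Parity must change: odd → odd — fails.
ΔS = 0: S: 1/2 → 3/2 — fails.
ΔL = 0, ±1 (not L=0↔0): L: 4 → 0, ΔL = -4 — fails.
ΔJ = 0, ±1 (not J=0↔0): J: 7/2 → 3/2, ΔJ = -2 — fails.
Rule(s) violated: parity, ΔS, ΔL, ΔJ.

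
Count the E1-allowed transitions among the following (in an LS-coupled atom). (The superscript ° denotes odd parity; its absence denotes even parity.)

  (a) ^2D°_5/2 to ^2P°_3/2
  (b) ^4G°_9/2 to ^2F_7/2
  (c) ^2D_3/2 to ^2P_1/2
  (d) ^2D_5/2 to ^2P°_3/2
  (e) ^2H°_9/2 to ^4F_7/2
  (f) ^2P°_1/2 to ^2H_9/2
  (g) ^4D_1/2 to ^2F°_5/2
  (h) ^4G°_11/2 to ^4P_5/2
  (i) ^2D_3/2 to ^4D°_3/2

1

(a) forbidden (parity fails)
(b) forbidden (ΔS fails)
(c) forbidden (parity fails)
(d) allowed
(e) forbidden (ΔS, ΔL fail)
(f) forbidden (ΔL, ΔJ fail)
(g) forbidden (ΔS, ΔJ fail)
(h) forbidden (ΔL, ΔJ fail)
(i) forbidden (ΔS fails)
Total allowed: 1 of 9.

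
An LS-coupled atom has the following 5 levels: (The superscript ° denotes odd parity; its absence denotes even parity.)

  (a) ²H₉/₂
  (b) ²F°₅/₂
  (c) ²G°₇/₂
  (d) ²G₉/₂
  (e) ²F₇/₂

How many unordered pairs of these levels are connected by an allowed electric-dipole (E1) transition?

(a)–(b): forbidden (ΔL, ΔJ).
(a)–(c): allowed.
(a)–(d): forbidden (parity).
(a)–(e): forbidden (parity, ΔL).
(b)–(c): forbidden (parity).
(b)–(d): forbidden (ΔJ).
(b)–(e): allowed.
(c)–(d): allowed.
(c)–(e): allowed.
(d)–(e): forbidden (parity).
Allowed pairs: 4 of 10.

4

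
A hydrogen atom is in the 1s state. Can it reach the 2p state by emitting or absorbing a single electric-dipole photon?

allowed

Initial l = 0, final l = 1, so Δl = +1. E1 requires Δl = ±1: ok.
All E1 selection rules are satisfied.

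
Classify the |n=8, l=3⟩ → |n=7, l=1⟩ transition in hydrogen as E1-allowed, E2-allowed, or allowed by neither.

E2

Δl = 1 − 3 = -2; l_i + l_f = 4.
E1 (Δl = ±1): not satisfied.
E2 (Δl = 0,±2, l_i+l_f ≥ 2): satisfied.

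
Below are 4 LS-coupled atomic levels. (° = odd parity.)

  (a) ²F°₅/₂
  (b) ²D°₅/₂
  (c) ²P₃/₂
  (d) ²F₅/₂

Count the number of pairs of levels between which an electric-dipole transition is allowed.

3

(a)–(b): forbidden (parity).
(a)–(c): forbidden (ΔL).
(a)–(d): allowed.
(b)–(c): allowed.
(b)–(d): allowed.
(c)–(d): forbidden (parity, ΔL).
Allowed pairs: 3 of 6.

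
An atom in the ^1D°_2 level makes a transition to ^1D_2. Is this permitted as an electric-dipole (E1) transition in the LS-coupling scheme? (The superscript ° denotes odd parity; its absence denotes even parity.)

allowed

Initial level: S=0, L=2, J=2, parity odd. Final level: S=0, L=2, J=2, parity even.
Parity must change: odd → even — passes.
ΔJ = 0, ±1 (not J=0↔0): J: 2 → 2, ΔJ = +0 — passes.
ΔL = 0, ±1 (not L=0↔0): L: 2 → 2, ΔL = +0 — passes.
ΔS = 0: S: 0 → 0 — passes.
All four E1 rules are satisfied.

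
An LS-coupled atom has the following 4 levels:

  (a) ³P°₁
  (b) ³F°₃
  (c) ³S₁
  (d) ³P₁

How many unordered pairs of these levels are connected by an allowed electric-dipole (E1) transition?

2

(a)–(b): forbidden (parity, ΔL, ΔJ).
(a)–(c): allowed.
(a)–(d): allowed.
(b)–(c): forbidden (ΔL, ΔJ).
(b)–(d): forbidden (ΔL, ΔJ).
(c)–(d): forbidden (parity).
Allowed pairs: 2 of 6.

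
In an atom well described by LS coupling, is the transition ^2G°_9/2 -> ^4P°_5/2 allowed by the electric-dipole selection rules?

Reading off the term symbols: S 1/2→3/2, L 4→1, J 9/2→5/2, parity odd→odd.
Parity must change: odd → odd — fails.
ΔS = 0: S: 1/2 → 3/2 — fails.
ΔL = 0, ±1 (not L=0↔0): L: 4 → 1, ΔL = -3 — fails.
ΔJ = 0, ±1 (not J=0↔0): J: 9/2 → 5/2, ΔJ = -2 — fails.
Rule(s) violated: parity, ΔS, ΔL, ΔJ.

forbidden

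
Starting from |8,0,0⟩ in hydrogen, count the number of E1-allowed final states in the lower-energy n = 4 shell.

3

E1 requires Δl = ±1, so l_f ∈ {-1, 1}; with 0 ≤ l_f ≤ n_f−1 = 3, the allowed l_f values are {1}.
For l_f = 1: m_f ∈ {m_i−1, m_i, m_i+1} ∩ [−1, 1] = {-1, 0, 1} → 3 states.
Total: 3.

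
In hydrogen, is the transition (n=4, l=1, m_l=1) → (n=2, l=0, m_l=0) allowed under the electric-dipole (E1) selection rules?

allowed

l: 1 → 0 (Δl = -1). Δl = ±1 ok.
Δm_l = 0 − (1) = -1. E1 requires Δm_l = 0, ±1: ok.
All E1 selection rules are satisfied.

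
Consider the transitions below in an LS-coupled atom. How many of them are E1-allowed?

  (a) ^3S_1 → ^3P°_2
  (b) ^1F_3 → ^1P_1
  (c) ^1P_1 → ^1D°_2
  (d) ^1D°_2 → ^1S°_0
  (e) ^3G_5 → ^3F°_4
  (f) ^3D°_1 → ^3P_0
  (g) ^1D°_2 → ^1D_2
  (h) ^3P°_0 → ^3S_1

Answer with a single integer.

6

(a) allowed
(b) forbidden (parity, ΔL, ΔJ fail)
(c) allowed
(d) forbidden (parity, ΔL, ΔJ fail)
(e) allowed
(f) allowed
(g) allowed
(h) allowed
Total allowed: 6 of 8.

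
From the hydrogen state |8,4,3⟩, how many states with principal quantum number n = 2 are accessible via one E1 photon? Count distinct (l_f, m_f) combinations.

E1 requires l_f ∈ {3, 5}, but neither lies in [0, 1], so no final state is reachable.
Total: 0.

0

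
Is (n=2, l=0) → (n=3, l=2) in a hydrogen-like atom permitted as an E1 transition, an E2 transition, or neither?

E2

Δl = 2 − 0 = +2; l_i + l_f = 2.
E1 (Δl = ±1): not satisfied.
E2 (Δl = 0,±2, l_i+l_f ≥ 2): satisfied.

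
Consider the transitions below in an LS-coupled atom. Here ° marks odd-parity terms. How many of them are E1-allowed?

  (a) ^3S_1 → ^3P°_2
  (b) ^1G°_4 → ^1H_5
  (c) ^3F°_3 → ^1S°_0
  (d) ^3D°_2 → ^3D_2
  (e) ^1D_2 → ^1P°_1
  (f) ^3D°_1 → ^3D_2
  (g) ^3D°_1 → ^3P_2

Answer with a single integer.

6

(a) allowed
(b) allowed
(c) forbidden (parity, ΔS, ΔL, ΔJ fail)
(d) allowed
(e) allowed
(f) allowed
(g) allowed
Total allowed: 6 of 7.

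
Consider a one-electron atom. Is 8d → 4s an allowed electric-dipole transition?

forbidden

Δl = 0 − 2 = -2; the E1 rule Δl = ±1 is violated.
The transition is electric-dipole forbidden.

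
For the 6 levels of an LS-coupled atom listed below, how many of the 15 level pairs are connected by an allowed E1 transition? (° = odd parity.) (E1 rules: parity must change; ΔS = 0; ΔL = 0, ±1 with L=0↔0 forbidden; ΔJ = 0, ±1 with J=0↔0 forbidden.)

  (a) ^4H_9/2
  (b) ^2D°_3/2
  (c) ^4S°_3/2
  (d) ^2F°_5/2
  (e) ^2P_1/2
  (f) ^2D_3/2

3

(a)–(b): forbidden (ΔS, ΔL, ΔJ).
(a)–(c): forbidden (ΔL, ΔJ).
(a)–(d): forbidden (ΔS, ΔL, ΔJ).
(a)–(e): forbidden (parity, ΔS, ΔL, ΔJ).
(a)–(f): forbidden (parity, ΔS, ΔL, ΔJ).
(b)–(c): forbidden (parity, ΔS, ΔL).
(b)–(d): forbidden (parity).
(b)–(e): allowed.
(b)–(f): allowed.
(c)–(d): forbidden (parity, ΔS, ΔL).
(c)–(e): forbidden (ΔS).
(c)–(f): forbidden (ΔS, ΔL).
(d)–(e): forbidden (ΔL, ΔJ).
(d)–(f): allowed.
(e)–(f): forbidden (parity).
Allowed pairs: 3 of 15.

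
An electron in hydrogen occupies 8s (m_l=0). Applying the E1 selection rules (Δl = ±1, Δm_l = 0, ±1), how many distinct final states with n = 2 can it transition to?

E1 requires Δl = ±1, so l_f ∈ {-1, 1}; with 0 ≤ l_f ≤ n_f−1 = 1, the allowed l_f values are {1}.
For l_f = 1: m_f ∈ {m_i−1, m_i, m_i+1} ∩ [−1, 1] = {-1, 0, 1} → 3 states.
Total: 3.

3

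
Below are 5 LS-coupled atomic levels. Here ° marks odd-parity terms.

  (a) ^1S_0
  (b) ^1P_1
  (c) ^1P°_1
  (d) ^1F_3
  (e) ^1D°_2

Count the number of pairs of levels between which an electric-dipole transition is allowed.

4

(a)–(b): forbidden (parity).
(a)–(c): allowed.
(a)–(d): forbidden (parity, ΔL, ΔJ).
(a)–(e): forbidden (ΔL, ΔJ).
(b)–(c): allowed.
(b)–(d): forbidden (parity, ΔL, ΔJ).
(b)–(e): allowed.
(c)–(d): forbidden (ΔL, ΔJ).
(c)–(e): forbidden (parity).
(d)–(e): allowed.
Allowed pairs: 4 of 10.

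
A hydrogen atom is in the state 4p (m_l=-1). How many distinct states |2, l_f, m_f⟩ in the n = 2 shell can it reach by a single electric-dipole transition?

1

E1 requires Δl = ±1, so l_f ∈ {0, 2}; with 0 ≤ l_f ≤ n_f−1 = 1, the allowed l_f values are {0}.
For l_f = 0: m_f ∈ {m_i−1, m_i, m_i+1} ∩ [−0, 0] = {0} → 1 state.
Total: 1.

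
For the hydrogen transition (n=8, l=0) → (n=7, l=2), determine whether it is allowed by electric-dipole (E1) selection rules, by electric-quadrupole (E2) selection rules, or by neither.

E2

Δl = 2 − 0 = +2; l_i + l_f = 2.
E1 (Δl = ±1): not satisfied.
E2 (Δl = 0,±2, l_i+l_f ≥ 2): satisfied.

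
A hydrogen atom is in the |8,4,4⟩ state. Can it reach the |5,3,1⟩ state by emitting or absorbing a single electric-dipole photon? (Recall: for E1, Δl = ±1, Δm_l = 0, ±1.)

l: 4 → 3 (Δl = -1). Δl = ±1 ✓.
m_l: 4 → 1 (Δm_l = -3). |Δm_l| ≤ 1 ✗.
The transition is electric-dipole forbidden.

forbidden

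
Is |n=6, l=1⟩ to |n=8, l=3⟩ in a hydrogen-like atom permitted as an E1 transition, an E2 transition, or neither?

E2

Δl = 3 − 1 = +2; l_i + l_f = 4.
E1 (Δl = ±1): not satisfied.
E2 (Δl = 0,±2, l_i+l_f ≥ 2): satisfied.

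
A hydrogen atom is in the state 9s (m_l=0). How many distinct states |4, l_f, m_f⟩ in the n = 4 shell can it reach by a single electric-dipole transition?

3

E1 requires Δl = ±1, so l_f ∈ {-1, 1}; with 0 ≤ l_f ≤ n_f−1 = 3, the allowed l_f values are {1}.
For l_f = 1: m_f ∈ {m_i−1, m_i, m_i+1} ∩ [−1, 1] = {-1, 0, 1} → 3 states.
Total: 3.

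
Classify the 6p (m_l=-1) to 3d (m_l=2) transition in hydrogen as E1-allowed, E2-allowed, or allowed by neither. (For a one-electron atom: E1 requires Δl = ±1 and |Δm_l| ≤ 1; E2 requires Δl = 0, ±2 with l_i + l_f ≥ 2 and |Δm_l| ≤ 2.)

neither

Δl = 2 − 1 = +1; l_i + l_f = 3.
Δm_l = +3.
E1 (Δl = ±1, |Δm_l| ≤ 1): not satisfied.
E2 (Δl = 0,±2, l_i+l_f ≥ 2, |Δm_l| ≤ 2): not satisfied.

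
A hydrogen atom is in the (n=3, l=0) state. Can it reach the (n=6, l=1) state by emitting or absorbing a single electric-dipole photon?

Δl = 1 − 0 = +1; the E1 rule Δl = ±1 is ok.
All E1 selection rules are satisfied.

allowed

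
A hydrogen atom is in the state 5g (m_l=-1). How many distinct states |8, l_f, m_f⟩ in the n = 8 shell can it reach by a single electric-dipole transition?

E1 requires Δl = ±1, so l_f ∈ {3, 5}; with 0 ≤ l_f ≤ n_f−1 = 7, the allowed l_f values are {3, 5}.
For l_f = 3: m_f ∈ {m_i−1, m_i, m_i+1} ∩ [−3, 3] = {-2, -1, 0} → 3 states.
For l_f = 5: m_f ∈ {m_i−1, m_i, m_i+1} ∩ [−5, 5] = {-2, -1, 0} → 3 states.
Total: 6.

6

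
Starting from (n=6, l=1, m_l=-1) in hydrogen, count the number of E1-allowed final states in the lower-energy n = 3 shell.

4

E1 requires Δl = ±1, so l_f ∈ {0, 2}; with 0 ≤ l_f ≤ n_f−1 = 2, the allowed l_f values are {0, 2}.
For l_f = 0: m_f ∈ {m_i−1, m_i, m_i+1} ∩ [−0, 0] = {0} → 1 state.
For l_f = 2: m_f ∈ {m_i−1, m_i, m_i+1} ∩ [−2, 2] = {-2, -1, 0} → 3 states.
Total: 4.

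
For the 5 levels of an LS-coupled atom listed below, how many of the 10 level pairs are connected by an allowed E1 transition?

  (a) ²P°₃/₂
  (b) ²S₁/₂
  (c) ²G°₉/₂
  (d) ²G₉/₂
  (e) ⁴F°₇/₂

2

(a)–(b): allowed.
(a)–(c): forbidden (parity, ΔL, ΔJ).
(a)–(d): forbidden (ΔL, ΔJ).
(a)–(e): forbidden (parity, ΔS, ΔL, ΔJ).
(b)–(c): forbidden (ΔL, ΔJ).
(b)–(d): forbidden (parity, ΔL, ΔJ).
(b)–(e): forbidden (ΔS, ΔL, ΔJ).
(c)–(d): allowed.
(c)–(e): forbidden (parity, ΔS).
(d)–(e): forbidden (ΔS).
Allowed pairs: 2 of 10.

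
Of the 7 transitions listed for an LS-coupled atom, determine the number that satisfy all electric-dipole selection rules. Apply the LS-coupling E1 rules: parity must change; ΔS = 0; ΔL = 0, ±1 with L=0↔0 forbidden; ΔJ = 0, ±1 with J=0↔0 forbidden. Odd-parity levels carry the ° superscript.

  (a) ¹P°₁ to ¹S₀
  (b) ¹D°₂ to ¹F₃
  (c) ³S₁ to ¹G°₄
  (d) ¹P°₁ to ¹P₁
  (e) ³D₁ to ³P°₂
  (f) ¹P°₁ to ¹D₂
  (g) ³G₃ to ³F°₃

(a) allowed
(b) allowed
(c) forbidden (ΔS, ΔL, ΔJ fail)
(d) allowed
(e) allowed
(f) allowed
(g) allowed
Total allowed: 6 of 7.

6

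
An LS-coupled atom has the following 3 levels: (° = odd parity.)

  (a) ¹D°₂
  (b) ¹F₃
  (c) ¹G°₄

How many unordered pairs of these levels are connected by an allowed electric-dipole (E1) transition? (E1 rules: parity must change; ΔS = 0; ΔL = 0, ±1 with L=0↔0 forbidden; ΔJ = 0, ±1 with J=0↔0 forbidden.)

(a)–(b): allowed.
(a)–(c): forbidden (parity, ΔL, ΔJ).
(b)–(c): allowed.
Allowed pairs: 2 of 3.

2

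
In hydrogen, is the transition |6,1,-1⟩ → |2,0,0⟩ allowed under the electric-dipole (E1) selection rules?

allowed

Δl = 0 − 1 = -1; the E1 rule Δl = ±1 is passes.
m_l: -1 → 0 (Δm_l = +1). |Δm_l| ≤ 1 passes.
All E1 selection rules are satisfied.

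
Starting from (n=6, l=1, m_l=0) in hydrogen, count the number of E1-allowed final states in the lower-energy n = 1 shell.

E1 requires Δl = ±1, so l_f ∈ {0, 2}; with 0 ≤ l_f ≤ n_f−1 = 0, the allowed l_f values are {0}.
For l_f = 0: m_f ∈ {m_i−1, m_i, m_i+1} ∩ [−0, 0] = {0} → 1 state.
Total: 1.

1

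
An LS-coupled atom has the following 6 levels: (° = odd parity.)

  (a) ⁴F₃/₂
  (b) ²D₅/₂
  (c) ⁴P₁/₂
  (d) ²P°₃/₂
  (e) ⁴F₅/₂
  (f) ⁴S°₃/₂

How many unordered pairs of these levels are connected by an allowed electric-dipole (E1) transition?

2

(a)–(b): forbidden (parity, ΔS).
(a)–(c): forbidden (parity, ΔL).
(a)–(d): forbidden (ΔS, ΔL).
(a)–(e): forbidden (parity).
(a)–(f): forbidden (ΔL).
(b)–(c): forbidden (parity, ΔS, ΔJ).
(b)–(d): allowed.
(b)–(e): forbidden (parity, ΔS).
(b)–(f): forbidden (ΔS, ΔL).
(c)–(d): forbidden (ΔS).
(c)–(e): forbidden (parity, ΔL, ΔJ).
(c)–(f): allowed.
(d)–(e): forbidden (ΔS, ΔL).
(d)–(f): forbidden (parity, ΔS).
(e)–(f): forbidden (ΔL).
Allowed pairs: 2 of 15.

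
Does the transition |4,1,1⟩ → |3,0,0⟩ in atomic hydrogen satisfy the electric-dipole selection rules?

l: 1 → 0 (Δl = -1). Δl = ±1 ok.
Δm_l = 0 − (1) = -1. E1 requires Δm_l = 0, ±1: ok.
All E1 selection rules are satisfied.

allowed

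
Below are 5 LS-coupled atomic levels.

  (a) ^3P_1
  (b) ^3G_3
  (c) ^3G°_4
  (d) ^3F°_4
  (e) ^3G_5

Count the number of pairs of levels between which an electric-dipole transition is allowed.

4

(a)–(b): forbidden (parity, ΔL, ΔJ).
(a)–(c): forbidden (ΔL, ΔJ).
(a)–(d): forbidden (ΔL, ΔJ).
(a)–(e): forbidden (parity, ΔL, ΔJ).
(b)–(c): allowed.
(b)–(d): allowed.
(b)–(e): forbidden (parity, ΔJ).
(c)–(d): forbidden (parity).
(c)–(e): allowed.
(d)–(e): allowed.
Allowed pairs: 4 of 10.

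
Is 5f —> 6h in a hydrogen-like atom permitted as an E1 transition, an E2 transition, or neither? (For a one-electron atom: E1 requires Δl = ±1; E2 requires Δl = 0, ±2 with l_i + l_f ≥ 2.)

Δl = 5 − 3 = +2; l_i + l_f = 8.
E1 (Δl = ±1): not satisfied.
E2 (Δl = 0,±2, l_i+l_f ≥ 2): satisfied.

E2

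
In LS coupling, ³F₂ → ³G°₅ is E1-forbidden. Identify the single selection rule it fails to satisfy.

Initial level: S=1, L=3, J=2, parity even. Final level: S=1, L=4, J=5, parity odd.
ΔS = 0: S: 1 → 1 — ok.
Parity must change: even → odd — ok.
ΔJ = 0, ±1 (not J=0↔0): J: 2 → 5, ΔJ = +3 — fails.
ΔL = 0, ±1 (not L=0↔0): L: 3 → 4, ΔL = +1 — ok.

the ΔJ = 0, ±1 rule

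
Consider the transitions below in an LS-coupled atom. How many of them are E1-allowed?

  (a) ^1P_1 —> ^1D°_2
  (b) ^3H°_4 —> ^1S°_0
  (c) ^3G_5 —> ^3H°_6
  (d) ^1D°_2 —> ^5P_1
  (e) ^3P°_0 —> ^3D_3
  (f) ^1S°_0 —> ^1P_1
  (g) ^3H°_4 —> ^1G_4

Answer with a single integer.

3

(a) allowed
(b) forbidden (parity, ΔS, ΔL, ΔJ fail)
(c) allowed
(d) forbidden (ΔS fails)
(e) forbidden (ΔJ fails)
(f) allowed
(g) forbidden (ΔS fails)
Total allowed: 3 of 7.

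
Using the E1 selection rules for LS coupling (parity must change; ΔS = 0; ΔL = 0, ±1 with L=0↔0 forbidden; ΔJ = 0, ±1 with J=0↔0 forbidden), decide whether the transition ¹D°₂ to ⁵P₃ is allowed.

Parity must change: odd → even — ok.
ΔS = 0: S: 0 → 2 — fails.
ΔL = 0, ±1 (not L=0↔0): L: 2 → 1, ΔL = -1 — ok.
ΔJ = 0, ±1 (not J=0↔0): J: 2 → 3, ΔJ = +1 — ok.
Rule(s) violated: ΔS.

forbidden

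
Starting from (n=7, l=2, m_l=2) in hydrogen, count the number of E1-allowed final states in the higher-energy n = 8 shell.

E1 requires Δl = ±1, so l_f ∈ {1, 3}; with 0 ≤ l_f ≤ n_f−1 = 7, the allowed l_f values are {1, 3}.
For l_f = 1: m_f ∈ {m_i−1, m_i, m_i+1} ∩ [−1, 1] = {1} → 1 state.
For l_f = 3: m_f ∈ {m_i−1, m_i, m_i+1} ∩ [−3, 3] = {1, 2, 3} → 3 states.
Total: 4.

4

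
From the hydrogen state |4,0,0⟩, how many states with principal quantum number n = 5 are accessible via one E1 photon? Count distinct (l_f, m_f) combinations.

3

E1 requires Δl = ±1, so l_f ∈ {-1, 1}; with 0 ≤ l_f ≤ n_f−1 = 4, the allowed l_f values are {1}.
For l_f = 1: m_f ∈ {m_i−1, m_i, m_i+1} ∩ [−1, 1] = {-1, 0, 1} → 3 states.
Total: 3.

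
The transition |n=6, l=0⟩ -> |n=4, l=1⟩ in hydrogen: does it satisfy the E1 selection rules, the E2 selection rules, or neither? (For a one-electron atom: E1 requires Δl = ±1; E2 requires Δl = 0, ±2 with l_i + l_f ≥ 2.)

E1

Δl = 1 − 0 = +1; l_i + l_f = 1.
E1 (Δl = ±1): satisfied.
E2 (Δl = 0,±2, l_i+l_f ≥ 2): not satisfied.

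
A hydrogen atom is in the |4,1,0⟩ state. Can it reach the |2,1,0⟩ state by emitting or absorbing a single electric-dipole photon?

Δl = 1 − 1 = +0; the E1 rule Δl = ±1 is fails.
Δm_l = 0 − (0) = +0. E1 requires Δm_l = 0, ±1: ok.
The transition is electric-dipole forbidden.

forbidden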